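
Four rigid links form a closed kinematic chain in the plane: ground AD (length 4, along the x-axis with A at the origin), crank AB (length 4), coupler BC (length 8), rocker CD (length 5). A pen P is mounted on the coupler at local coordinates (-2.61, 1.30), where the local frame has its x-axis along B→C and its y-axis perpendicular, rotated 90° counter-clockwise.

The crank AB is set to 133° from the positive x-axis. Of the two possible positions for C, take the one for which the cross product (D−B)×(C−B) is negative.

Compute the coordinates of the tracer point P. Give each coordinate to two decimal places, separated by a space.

-2.84 5.84

A=(0,0), D=(4.00,0)
B = A + 4.00·(cos133°, sin133°) = (-2.7280, 2.9254)
|BD| = 7.3365
circle(B,8.00) ∩ circle(D,5.00): a=6.3262, h=4.8969
  candidates: C₊=(5.0261,4.8936) cross=35.926; C₋=(1.1209,-4.0879) cross=-35.926
  mode - wants cross < 0 → take C=(1.1209,-4.0879) (cross=-35.926)
ex = (C−B)/|BC| = (0.4811,-0.8767); ey = (0.8767,0.4811)
P = B + -2.61·ex + 1.30·ey = (-2.8440,5.8389)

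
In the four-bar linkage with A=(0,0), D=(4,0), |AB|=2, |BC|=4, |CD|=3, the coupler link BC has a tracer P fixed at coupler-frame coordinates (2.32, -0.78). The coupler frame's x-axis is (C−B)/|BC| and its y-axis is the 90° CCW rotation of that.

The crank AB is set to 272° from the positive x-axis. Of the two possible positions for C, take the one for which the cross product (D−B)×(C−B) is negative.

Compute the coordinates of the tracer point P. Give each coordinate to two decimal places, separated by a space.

A=(0,0), D=(4.00,0)
B = A + 2.00·(cos272°, sin272°) = (0.0698, -1.9988)
|BD| = 4.4093
circle(B,4.00) ∩ circle(D,3.00): a=2.9984, h=2.6475
  candidates: C₊=(1.5423,1.7203) cross=11.674; C₋=(3.9426,-2.9995) cross=-11.674
  mode - wants cross < 0 → take C=(3.9426,-2.9995) (cross=-11.674)
ex = (C−B)/|BC| = (0.9682,-0.2502); ey = (0.2502,0.9682)
P = B + 2.32·ex + -0.78·ey = (2.1209,-3.3344)

2.12 -3.33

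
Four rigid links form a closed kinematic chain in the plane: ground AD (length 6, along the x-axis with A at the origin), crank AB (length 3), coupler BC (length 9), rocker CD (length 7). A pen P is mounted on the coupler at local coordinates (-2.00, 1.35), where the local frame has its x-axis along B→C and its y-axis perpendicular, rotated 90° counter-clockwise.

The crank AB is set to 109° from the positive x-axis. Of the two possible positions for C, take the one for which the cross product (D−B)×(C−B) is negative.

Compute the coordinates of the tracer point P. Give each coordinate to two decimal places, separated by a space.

A=(0,0), D=(6.00,0)
B = A + 3.00·(cos109°, sin109°) = (-0.9767, 2.8366)
|BD| = 7.5313
circle(B,9.00) ∩ circle(D,7.00): a=5.8901, h=6.8049
  candidates: C₊=(7.0426,6.9219) cross=51.250; C₋=(1.9167,-5.6857) cross=-51.250
  mode - wants cross < 0 → take C=(1.9167,-5.6857) (cross=-51.250)
ex = (C−B)/|BC| = (0.3215,-0.9469); ey = (0.9469,0.3215)
P = B + -2.00·ex + 1.35·ey = (-0.3414,5.1644)

-0.34 5.16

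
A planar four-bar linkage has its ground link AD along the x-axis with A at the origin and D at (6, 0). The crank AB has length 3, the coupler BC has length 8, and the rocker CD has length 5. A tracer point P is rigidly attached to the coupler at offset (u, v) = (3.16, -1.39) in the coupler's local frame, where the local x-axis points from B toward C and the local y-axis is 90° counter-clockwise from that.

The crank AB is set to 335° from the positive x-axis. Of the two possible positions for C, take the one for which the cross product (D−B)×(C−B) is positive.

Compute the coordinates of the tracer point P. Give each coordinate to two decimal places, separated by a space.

5.93 -0.00

A=(0,0), D=(6.00,0)
B = A + 3.00·(cos335°, sin335°) = (2.7189, -1.2679)
|BD| = 3.5175
circle(B,8.00) ∩ circle(D,5.00): a=7.3024, h=3.2672
  candidates: C₊=(8.3529,4.4118) cross=11.492; C₋=(10.7081,-1.6833) cross=-11.492
  mode + wants cross > 0 → take C=(8.3529,4.4118) (cross=11.492)
ex = (C−B)/|BC| = (0.7042,0.7100); ey = (-0.7100,0.7042)
P = B + 3.16·ex + -1.39·ey = (5.9312,-0.0033)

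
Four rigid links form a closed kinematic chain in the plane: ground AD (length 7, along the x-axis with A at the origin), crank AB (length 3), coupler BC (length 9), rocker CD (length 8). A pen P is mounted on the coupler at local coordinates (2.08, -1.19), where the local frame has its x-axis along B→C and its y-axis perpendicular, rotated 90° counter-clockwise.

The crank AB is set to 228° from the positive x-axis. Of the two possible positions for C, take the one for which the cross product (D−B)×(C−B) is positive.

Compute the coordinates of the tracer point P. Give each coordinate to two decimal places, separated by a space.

-0.07 -0.82

A=(0,0), D=(7.00,0)
B = A + 3.00·(cos228°, sin228°) = (-2.0074, -2.2294)
|BD| = 9.2792
circle(B,9.00) ∩ circle(D,8.00): a=5.5556, h=7.0806
  candidates: C₊=(1.6843,5.9786) cross=65.702; C₋=(5.0867,-7.7678) cross=-65.702
  mode + wants cross > 0 → take C=(1.6843,5.9786) (cross=65.702)
ex = (C−B)/|BC| = (0.4102,0.9120); ey = (-0.9120,0.4102)
P = B + 2.08·ex + -1.19·ey = (-0.0689,-0.8206)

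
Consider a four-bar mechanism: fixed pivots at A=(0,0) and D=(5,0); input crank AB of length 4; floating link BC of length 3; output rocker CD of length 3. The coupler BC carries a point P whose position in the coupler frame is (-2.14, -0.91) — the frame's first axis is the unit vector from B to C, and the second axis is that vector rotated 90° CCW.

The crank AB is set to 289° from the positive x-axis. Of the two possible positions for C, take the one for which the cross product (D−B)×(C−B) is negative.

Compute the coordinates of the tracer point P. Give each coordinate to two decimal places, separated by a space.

-0.47 -5.29

A=(0,0), D=(5.00,0)
B = A + 4.00·(cos289°, sin289°) = (1.3023, -3.7821)
|BD| = 5.2894
circle(B,3.00) ∩ circle(D,3.00): a=2.6447, h=1.4162
  candidates: C₊=(2.1385,-0.9010) cross=7.491; C₋=(4.1638,-2.8811) cross=-7.491
  mode - wants cross < 0 → take C=(4.1638,-2.8811) (cross=-7.491)
ex = (C−B)/|BC| = (0.9538,0.3003); ey = (-0.3003,0.9538)
P = B + -2.14·ex + -0.91·ey = (-0.4656,-5.2928)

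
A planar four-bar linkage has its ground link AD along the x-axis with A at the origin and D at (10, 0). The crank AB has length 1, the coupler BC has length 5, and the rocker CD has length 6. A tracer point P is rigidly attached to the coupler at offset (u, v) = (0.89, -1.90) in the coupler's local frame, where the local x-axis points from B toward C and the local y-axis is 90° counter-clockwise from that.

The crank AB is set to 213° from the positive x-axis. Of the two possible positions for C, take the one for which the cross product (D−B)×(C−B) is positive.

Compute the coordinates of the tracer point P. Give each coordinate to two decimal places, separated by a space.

A=(0,0), D=(10.00,0)
B = A + 1.00·(cos213°, sin213°) = (-0.8387, -0.5446)
|BD| = 10.8523
circle(B,5.00) ∩ circle(D,6.00): a=4.9194, h=0.8943
  candidates: C₊=(4.0296,0.5954) cross=9.705; C₋=(4.1194,-1.1909) cross=-9.705
  mode + wants cross > 0 → take C=(4.0296,0.5954) (cross=9.705)
ex = (C−B)/|BC| = (0.9737,0.2280); ey = (-0.2280,0.9737)
P = B + 0.89·ex + -1.90·ey = (0.4611,-2.1917)

0.46 -2.19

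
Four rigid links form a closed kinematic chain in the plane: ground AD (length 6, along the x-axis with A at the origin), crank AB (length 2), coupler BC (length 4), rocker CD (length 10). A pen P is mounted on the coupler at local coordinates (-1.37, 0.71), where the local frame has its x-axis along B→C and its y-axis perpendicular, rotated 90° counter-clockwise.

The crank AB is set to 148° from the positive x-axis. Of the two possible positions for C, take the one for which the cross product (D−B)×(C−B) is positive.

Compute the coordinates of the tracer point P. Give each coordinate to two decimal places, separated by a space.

-2.04 -0.44

A=(0,0), D=(6.00,0)
B = A + 2.00·(cos148°, sin148°) = (-1.6961, 1.0598)
|BD| = 7.7687
circle(B,4.00) ∩ circle(D,10.00): a=-1.5219, h=3.6992
  candidates: C₊=(-2.6991,4.9320) cross=28.738; C₋=(-3.7084,-2.3971) cross=-28.738
  mode + wants cross > 0 → take C=(-2.6991,4.9320) (cross=28.738)
ex = (C−B)/|BC| = (-0.2508,0.9680); ey = (-0.9680,-0.2508)
P = B + -1.37·ex + 0.71·ey = (-2.0399,-0.4444)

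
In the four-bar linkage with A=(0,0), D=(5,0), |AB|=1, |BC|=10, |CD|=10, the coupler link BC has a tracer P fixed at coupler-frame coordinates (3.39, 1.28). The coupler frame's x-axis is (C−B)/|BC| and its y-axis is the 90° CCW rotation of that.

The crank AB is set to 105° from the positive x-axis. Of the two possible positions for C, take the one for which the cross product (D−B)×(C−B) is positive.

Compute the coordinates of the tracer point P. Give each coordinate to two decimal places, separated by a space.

A=(0,0), D=(5.00,0)
B = A + 1.00·(cos105°, sin105°) = (-0.2588, 0.9659)
|BD| = 5.3468
circle(B,10.00) ∩ circle(D,10.00): a=2.6734, h=9.6360
  candidates: C₊=(4.1114,9.9604) cross=51.522; C₋=(0.6298,-8.9945) cross=-51.522
  mode + wants cross > 0 → take C=(4.1114,9.9604) (cross=51.522)
ex = (C−B)/|BC| = (0.4370,0.8995); ey = (-0.8995,0.4370)
P = B + 3.39·ex + 1.28·ey = (0.0714,4.5745)

0.07 4.57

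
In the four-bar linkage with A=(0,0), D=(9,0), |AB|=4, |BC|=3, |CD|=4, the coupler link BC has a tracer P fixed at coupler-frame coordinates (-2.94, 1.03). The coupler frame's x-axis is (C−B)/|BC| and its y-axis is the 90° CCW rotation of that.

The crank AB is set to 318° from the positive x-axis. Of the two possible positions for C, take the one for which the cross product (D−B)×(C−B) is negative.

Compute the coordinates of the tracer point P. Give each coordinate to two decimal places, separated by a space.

A=(0,0), D=(9.00,0)
B = A + 4.00·(cos318°, sin318°) = (2.9726, -2.6765)
|BD| = 6.5950
circle(B,3.00) ∩ circle(D,4.00): a=2.7668, h=1.1597
  candidates: C₊=(5.0306,-0.4937) cross=7.648; C₋=(5.9719,-2.6136) cross=-7.648
  mode - wants cross < 0 → take C=(5.9719,-2.6136) (cross=-7.648)
ex = (C−B)/|BC| = (0.9998,0.0210); ey = (-0.0210,0.9998)
P = B + -2.94·ex + 1.03·ey = (0.0116,-1.7084)

0.01 -1.71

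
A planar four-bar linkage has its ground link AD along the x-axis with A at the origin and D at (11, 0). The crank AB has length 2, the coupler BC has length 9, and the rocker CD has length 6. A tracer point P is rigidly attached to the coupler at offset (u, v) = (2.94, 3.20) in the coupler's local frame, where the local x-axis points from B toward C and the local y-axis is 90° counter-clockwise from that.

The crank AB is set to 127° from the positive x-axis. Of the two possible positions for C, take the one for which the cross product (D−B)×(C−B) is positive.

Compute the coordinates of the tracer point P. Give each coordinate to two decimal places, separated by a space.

A=(0,0), D=(11.00,0)
B = A + 2.00·(cos127°, sin127°) = (-1.2036, 1.5973)
|BD| = 12.3077
circle(B,9.00) ∩ circle(D,6.00): a=7.9820, h=4.1579
  candidates: C₊=(7.2504,4.6841) cross=51.174; C₋=(6.1712,-3.5613) cross=-51.174
  mode + wants cross > 0 → take C=(7.2504,4.6841) (cross=51.174)
ex = (C−B)/|BC| = (0.9393,0.3430); ey = (-0.3430,0.9393)
P = B + 2.94·ex + 3.20·ey = (0.4605,5.6115)

0.46 5.61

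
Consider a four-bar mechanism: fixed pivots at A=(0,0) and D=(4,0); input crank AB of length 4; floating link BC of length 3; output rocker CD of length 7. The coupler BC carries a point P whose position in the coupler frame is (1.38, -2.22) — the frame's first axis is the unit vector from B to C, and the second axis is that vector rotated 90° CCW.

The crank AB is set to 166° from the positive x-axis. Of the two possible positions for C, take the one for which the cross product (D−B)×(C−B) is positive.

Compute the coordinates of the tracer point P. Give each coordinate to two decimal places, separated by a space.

-1.27 0.78

A=(0,0), D=(4.00,0)
B = A + 4.00·(cos166°, sin166°) = (-3.8812, 0.9677)
|BD| = 7.9404
circle(B,3.00) ∩ circle(D,7.00): a=1.4514, h=2.6255
  candidates: C₊=(-2.1206,3.3968) cross=20.848; C₋=(-2.7606,-1.8152) cross=-20.848
  mode + wants cross > 0 → take C=(-2.1206,3.3968) (cross=20.848)
ex = (C−B)/|BC| = (0.5869,0.8097); ey = (-0.8097,0.5869)
P = B + 1.38·ex + -2.22·ey = (-1.2738,0.7822)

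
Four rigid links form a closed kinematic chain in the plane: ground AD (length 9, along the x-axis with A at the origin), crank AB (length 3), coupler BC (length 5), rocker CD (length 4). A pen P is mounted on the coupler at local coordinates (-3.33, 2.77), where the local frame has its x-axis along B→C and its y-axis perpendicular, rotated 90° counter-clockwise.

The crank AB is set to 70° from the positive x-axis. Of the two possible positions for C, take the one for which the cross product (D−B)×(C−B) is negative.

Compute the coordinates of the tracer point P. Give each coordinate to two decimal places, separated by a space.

0.05 7.04

A=(0,0), D=(9.00,0)
B = A + 3.00·(cos70°, sin70°) = (1.0261, 2.8191)
|BD| = 8.4576
circle(B,5.00) ∩ circle(D,4.00): a=4.7609, h=1.5278
  candidates: C₊=(6.0239,2.6726) cross=12.922; C₋=(5.0054,-0.2082) cross=-12.922
  mode - wants cross < 0 → take C=(5.0054,-0.2082) (cross=-12.922)
ex = (C−B)/|BC| = (0.7959,-0.6055); ey = (0.6055,0.7959)
P = B + -3.33·ex + 2.77·ey = (0.0529,7.0398)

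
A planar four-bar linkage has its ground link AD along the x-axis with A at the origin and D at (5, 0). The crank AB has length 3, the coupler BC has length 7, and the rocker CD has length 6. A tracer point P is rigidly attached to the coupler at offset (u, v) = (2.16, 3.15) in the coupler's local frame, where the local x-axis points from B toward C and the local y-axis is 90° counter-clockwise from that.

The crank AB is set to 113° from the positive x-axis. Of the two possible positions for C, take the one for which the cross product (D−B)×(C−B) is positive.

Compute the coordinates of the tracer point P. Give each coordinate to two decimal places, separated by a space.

-0.71 6.55

A=(0,0), D=(5.00,0)
B = A + 3.00·(cos113°, sin113°) = (-1.1722, 2.7615)
|BD| = 6.7618
circle(B,7.00) ∩ circle(D,6.00): a=4.3422, h=5.4905
  candidates: C₊=(5.0337,5.9999) cross=37.126; C₋=(0.5491,-4.0236) cross=-37.126
  mode + wants cross > 0 → take C=(5.0337,5.9999) (cross=37.126)
ex = (C−B)/|BC| = (0.8866,0.4626); ey = (-0.4626,0.8866)
P = B + 2.16·ex + 3.15·ey = (-0.7145,6.5534)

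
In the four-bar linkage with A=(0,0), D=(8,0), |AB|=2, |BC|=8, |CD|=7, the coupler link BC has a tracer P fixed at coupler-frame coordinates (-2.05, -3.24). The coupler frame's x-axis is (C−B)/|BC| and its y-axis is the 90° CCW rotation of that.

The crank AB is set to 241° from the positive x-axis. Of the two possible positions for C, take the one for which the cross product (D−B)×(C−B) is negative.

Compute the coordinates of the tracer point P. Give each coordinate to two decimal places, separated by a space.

A=(0,0), D=(8.00,0)
B = A + 2.00·(cos241°, sin241°) = (-0.9696, -1.7492)
|BD| = 9.1386
circle(B,8.00) ∩ circle(D,7.00): a=5.3900, h=5.9117
  candidates: C₊=(3.1891,5.0848) cross=54.024; C₋=(5.4523,-6.5199) cross=-54.024
  mode - wants cross < 0 → take C=(5.4523,-6.5199) (cross=-54.024)
ex = (C−B)/|BC| = (0.8027,-0.5963); ey = (0.5963,0.8027)
P = B + -2.05·ex + -3.24·ey = (-4.5473,-3.1276)

-4.55 -3.13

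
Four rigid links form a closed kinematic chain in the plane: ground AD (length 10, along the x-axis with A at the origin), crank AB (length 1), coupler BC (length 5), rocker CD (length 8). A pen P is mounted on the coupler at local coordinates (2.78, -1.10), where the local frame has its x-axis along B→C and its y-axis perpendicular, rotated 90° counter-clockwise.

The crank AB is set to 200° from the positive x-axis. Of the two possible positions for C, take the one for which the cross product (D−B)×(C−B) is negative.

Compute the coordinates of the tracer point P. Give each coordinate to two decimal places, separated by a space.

0.45 -2.99

A=(0,0), D=(10.00,0)
B = A + 1.00·(cos200°, sin200°) = (-0.9397, -0.3420)
|BD| = 10.9450
circle(B,5.00) ∩ circle(D,8.00): a=3.6909, h=3.3730
  candidates: C₊=(2.6440,3.1447) cross=36.918; C₋=(2.8548,-3.5981) cross=-36.918
  mode - wants cross < 0 → take C=(2.8548,-3.5981) (cross=-36.918)
ex = (C−B)/|BC| = (0.7589,-0.6512); ey = (0.6512,0.7589)
P = B + 2.78·ex + -1.10·ey = (0.4537,-2.9872)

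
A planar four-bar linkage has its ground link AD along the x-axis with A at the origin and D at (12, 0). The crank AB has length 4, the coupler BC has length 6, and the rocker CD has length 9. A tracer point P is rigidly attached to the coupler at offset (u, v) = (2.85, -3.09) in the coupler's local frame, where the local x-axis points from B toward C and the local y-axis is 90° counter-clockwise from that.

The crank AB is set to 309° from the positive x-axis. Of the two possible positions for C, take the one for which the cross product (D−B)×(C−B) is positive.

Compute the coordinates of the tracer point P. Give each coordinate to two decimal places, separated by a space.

6.01 -0.78

A=(0,0), D=(12.00,0)
B = A + 4.00·(cos309°, sin309°) = (2.5173, -3.1086)
|BD| = 9.9792
circle(B,6.00) ∩ circle(D,9.00): a=2.7349, h=5.3404
  candidates: C₊=(3.4526,2.8181) cross=53.293; C₋=(6.7797,-7.3313) cross=-53.293
  mode + wants cross > 0 → take C=(3.4526,2.8181) (cross=53.293)
ex = (C−B)/|BC| = (0.1559,0.9878); ey = (-0.9878,0.1559)
P = B + 2.85·ex + -3.09·ey = (6.0138,-0.7751)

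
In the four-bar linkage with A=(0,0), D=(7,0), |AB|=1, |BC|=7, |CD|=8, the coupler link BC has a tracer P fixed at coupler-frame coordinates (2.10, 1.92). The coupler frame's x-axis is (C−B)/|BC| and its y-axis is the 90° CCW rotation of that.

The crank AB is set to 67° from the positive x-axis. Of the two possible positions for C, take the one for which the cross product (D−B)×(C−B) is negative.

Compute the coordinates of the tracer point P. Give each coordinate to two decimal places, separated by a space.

2.66 -0.79

A=(0,0), D=(7.00,0)
B = A + 1.00·(cos67°, sin67°) = (0.3907, 0.9205)
|BD| = 6.6731
circle(B,7.00) ∩ circle(D,8.00): a=2.2126, h=6.6411
  candidates: C₊=(3.4983,7.1929) cross=44.317; C₋=(1.6661,-5.9623) cross=-44.317
  mode - wants cross < 0 → take C=(1.6661,-5.9623) (cross=-44.317)
ex = (C−B)/|BC| = (0.1822,-0.9833); ey = (0.9833,0.1822)
P = B + 2.10·ex + 1.92·ey = (2.6612,-0.7945)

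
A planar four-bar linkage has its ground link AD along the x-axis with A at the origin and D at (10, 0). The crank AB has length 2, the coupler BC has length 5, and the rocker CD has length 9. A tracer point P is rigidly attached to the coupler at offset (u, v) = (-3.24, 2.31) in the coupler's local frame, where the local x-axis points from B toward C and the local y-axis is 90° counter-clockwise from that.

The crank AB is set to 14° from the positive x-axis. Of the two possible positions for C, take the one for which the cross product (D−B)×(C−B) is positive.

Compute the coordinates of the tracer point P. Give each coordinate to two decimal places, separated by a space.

A=(0,0), D=(10.00,0)
B = A + 2.00·(cos14°, sin14°) = (1.9406, 0.4838)
|BD| = 8.0739
circle(B,5.00) ∩ circle(D,9.00): a=0.5690, h=4.9675
  candidates: C₊=(2.8063,5.4083) cross=40.107; C₋=(2.2109,-4.5088) cross=-40.107
  mode + wants cross > 0 → take C=(2.8063,5.4083) (cross=40.107)
ex = (C−B)/|BC| = (0.1731,0.9849); ey = (-0.9849,0.1731)
P = B + -3.24·ex + 2.31·ey = (-0.8955,-2.3073)

-0.90 -2.31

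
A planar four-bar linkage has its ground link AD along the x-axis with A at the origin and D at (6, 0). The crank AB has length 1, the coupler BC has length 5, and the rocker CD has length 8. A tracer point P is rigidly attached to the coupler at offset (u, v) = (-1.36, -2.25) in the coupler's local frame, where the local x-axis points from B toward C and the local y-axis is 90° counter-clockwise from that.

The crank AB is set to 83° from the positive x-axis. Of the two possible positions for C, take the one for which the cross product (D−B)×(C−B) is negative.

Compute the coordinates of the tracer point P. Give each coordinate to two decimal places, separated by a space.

-1.77 2.82

A=(0,0), D=(6.00,0)
B = A + 1.00·(cos83°, sin83°) = (0.1219, 0.9925)
|BD| = 5.9613
circle(B,5.00) ∩ circle(D,8.00): a=-0.2904, h=4.9916
  candidates: C₊=(0.6666,5.9628) cross=29.756; C₋=(-0.9956,-3.8810) cross=-29.756
  mode - wants cross < 0 → take C=(-0.9956,-3.8810) (cross=-29.756)
ex = (C−B)/|BC| = (-0.2235,-0.9747); ey = (0.9747,-0.2235)
P = B + -1.36·ex + -2.25·ey = (-1.7673,2.8210)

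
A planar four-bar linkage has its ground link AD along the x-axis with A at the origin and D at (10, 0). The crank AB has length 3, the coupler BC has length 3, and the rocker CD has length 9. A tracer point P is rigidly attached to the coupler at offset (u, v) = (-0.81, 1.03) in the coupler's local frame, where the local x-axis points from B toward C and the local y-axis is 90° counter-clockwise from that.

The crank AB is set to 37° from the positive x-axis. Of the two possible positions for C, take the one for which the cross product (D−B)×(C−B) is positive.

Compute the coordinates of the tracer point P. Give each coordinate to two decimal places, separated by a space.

A=(0,0), D=(10.00,0)
B = A + 3.00·(cos37°, sin37°) = (2.3959, 1.8054)
|BD| = 7.8155
circle(B,3.00) ∩ circle(D,9.00): a=-0.6985, h=2.9176
  candidates: C₊=(2.3903,4.8054) cross=22.802; C₋=(1.0423,-0.8718) cross=-22.802
  mode + wants cross > 0 → take C=(2.3903,4.8054) (cross=22.802)
ex = (C−B)/|BC| = (-0.0019,1.0000); ey = (-1.0000,-0.0019)
P = B + -0.81·ex + 1.03·ey = (1.3674,0.9935)

1.37 0.99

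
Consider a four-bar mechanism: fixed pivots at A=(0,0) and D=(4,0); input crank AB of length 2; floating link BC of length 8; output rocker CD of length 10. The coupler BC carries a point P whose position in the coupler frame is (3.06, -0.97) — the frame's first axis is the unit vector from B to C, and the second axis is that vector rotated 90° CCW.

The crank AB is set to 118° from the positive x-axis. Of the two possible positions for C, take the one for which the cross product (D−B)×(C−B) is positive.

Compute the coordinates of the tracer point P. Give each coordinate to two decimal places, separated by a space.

0.74 4.50

A=(0,0), D=(4.00,0)
B = A + 2.00·(cos118°, sin118°) = (-0.9389, 1.7659)
|BD| = 5.2451
circle(B,8.00) ∩ circle(D,10.00): a=-0.8092, h=7.9590
  candidates: C₊=(0.9787,9.5327) cross=41.746; C₋=(-4.3804,-5.4560) cross=-41.746
  mode + wants cross > 0 → take C=(0.9787,9.5327) (cross=41.746)
ex = (C−B)/|BC| = (0.2397,0.9708); ey = (-0.9708,0.2397)
P = B + 3.06·ex + -0.97·ey = (0.7363,4.5042)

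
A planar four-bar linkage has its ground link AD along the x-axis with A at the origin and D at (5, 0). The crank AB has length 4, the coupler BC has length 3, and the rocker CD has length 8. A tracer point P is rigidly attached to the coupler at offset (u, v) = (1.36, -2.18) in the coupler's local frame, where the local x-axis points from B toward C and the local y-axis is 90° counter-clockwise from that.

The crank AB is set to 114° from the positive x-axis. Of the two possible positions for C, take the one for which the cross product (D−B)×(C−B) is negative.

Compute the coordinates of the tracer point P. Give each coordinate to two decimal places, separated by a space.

-4.18 3.39

A=(0,0), D=(5.00,0)
B = A + 4.00·(cos114°, sin114°) = (-1.6269, 3.6542)
|BD| = 7.5677
circle(B,3.00) ∩ circle(D,8.00): a=0.1499, h=2.9963
  candidates: C₊=(-0.0488,6.2056) cross=22.675; C₋=(-2.9424,0.9580) cross=-22.675
  mode - wants cross < 0 → take C=(-2.9424,0.9580) (cross=-22.675)
ex = (C−B)/|BC| = (-0.4385,-0.8987); ey = (0.8987,-0.4385)
P = B + 1.36·ex + -2.18·ey = (-4.1825,3.3878)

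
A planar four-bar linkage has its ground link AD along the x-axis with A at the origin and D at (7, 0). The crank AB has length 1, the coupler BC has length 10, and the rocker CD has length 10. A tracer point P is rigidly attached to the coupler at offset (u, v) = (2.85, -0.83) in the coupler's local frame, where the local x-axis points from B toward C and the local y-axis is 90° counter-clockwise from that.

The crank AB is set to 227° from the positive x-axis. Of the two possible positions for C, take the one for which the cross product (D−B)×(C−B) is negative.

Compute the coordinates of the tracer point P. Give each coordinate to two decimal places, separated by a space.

A=(0,0), D=(7.00,0)
B = A + 1.00·(cos227°, sin227°) = (-0.6820, -0.7314)
|BD| = 7.7167
circle(B,10.00) ∩ circle(D,10.00): a=3.8584, h=9.2257
  candidates: C₊=(2.2846,8.8185) cross=71.192; C₋=(4.0334,-9.5498) cross=-71.192
  mode - wants cross < 0 → take C=(4.0334,-9.5498) (cross=-71.192)
ex = (C−B)/|BC| = (0.4715,-0.8818); ey = (0.8818,0.4715)
P = B + 2.85·ex + -0.83·ey = (-0.0701,-3.6360)

-0.07 -3.64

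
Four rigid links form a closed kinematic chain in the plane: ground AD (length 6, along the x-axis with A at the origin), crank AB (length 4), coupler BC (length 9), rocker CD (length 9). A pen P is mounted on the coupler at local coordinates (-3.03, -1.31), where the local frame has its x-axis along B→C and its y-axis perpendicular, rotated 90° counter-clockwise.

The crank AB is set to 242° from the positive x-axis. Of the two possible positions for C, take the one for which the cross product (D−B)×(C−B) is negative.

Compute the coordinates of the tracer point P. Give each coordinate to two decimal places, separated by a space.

A=(0,0), D=(6.00,0)
B = A + 4.00·(cos242°, sin242°) = (-1.8779, -3.5318)
|BD| = 8.6333
circle(B,9.00) ∩ circle(D,9.00): a=4.3167, h=7.8972
  candidates: C₊=(-1.1696,5.4403) cross=68.180; C₋=(5.2917,-8.9721) cross=-68.180
  mode - wants cross < 0 → take C=(5.2917,-8.9721) (cross=-68.180)
ex = (C−B)/|BC| = (0.7966,-0.6045); ey = (0.6045,0.7966)
P = B + -3.03·ex + -1.31·ey = (-5.0835,-2.7438)

-5.08 -2.74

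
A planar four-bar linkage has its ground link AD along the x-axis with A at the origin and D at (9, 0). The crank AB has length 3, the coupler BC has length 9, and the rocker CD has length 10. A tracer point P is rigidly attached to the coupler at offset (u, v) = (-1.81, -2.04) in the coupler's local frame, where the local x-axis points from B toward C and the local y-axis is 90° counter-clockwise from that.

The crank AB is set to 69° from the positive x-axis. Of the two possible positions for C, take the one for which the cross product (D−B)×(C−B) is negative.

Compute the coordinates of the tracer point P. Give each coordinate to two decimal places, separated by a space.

-0.98 4.59

A=(0,0), D=(9.00,0)
B = A + 3.00·(cos69°, sin69°) = (1.0751, 2.8007)
|BD| = 8.4052
circle(B,9.00) ∩ circle(D,10.00): a=3.0724, h=8.4593
  candidates: C₊=(6.7907,9.7529) cross=71.103; C₋=(1.1531,-6.1989) cross=-71.103
  mode - wants cross < 0 → take C=(1.1531,-6.1989) (cross=-71.103)
ex = (C−B)/|BC| = (0.0087,-1.0000); ey = (1.0000,0.0087)
P = B + -1.81·ex + -2.04·ey = (-0.9805,4.5930)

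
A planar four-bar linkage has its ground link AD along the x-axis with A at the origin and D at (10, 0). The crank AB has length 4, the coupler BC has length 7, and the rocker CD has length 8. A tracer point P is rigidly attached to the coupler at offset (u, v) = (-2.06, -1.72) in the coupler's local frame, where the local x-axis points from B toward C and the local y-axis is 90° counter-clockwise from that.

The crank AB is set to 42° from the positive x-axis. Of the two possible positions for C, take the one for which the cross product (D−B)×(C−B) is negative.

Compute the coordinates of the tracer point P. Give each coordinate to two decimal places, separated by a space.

A=(0,0), D=(10.00,0)
B = A + 4.00·(cos42°, sin42°) = (2.9726, 2.6765)
|BD| = 7.5199
circle(B,7.00) ∩ circle(D,8.00): a=2.7626, h=6.4318
  candidates: C₊=(7.8435,7.7039) cross=48.366; C₋=(3.2650,-4.3174) cross=-48.366
  mode - wants cross < 0 → take C=(3.2650,-4.3174) (cross=-48.366)
ex = (C−B)/|BC| = (0.0418,-0.9991); ey = (0.9991,0.0418)
P = B + -2.06·ex + -1.72·ey = (1.1680,4.6629)

1.17 4.66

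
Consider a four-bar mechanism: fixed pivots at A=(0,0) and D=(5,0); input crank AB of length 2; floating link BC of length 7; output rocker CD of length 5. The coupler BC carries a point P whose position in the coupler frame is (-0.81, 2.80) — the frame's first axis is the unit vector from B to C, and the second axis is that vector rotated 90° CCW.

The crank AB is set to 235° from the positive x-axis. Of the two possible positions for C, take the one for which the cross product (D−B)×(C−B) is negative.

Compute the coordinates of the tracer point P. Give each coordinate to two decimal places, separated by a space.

A=(0,0), D=(5.00,0)
B = A + 2.00·(cos235°, sin235°) = (-1.1472, -1.6383)
|BD| = 6.3617
circle(B,7.00) ∩ circle(D,5.00): a=5.0671, h=4.8295
  candidates: C₊=(2.5054,4.3332) cross=30.724; C₋=(4.9928,-5.0000) cross=-30.724
  mode - wants cross < 0 → take C=(4.9928,-5.0000) (cross=-30.724)
ex = (C−B)/|BC| = (0.8771,-0.4802); ey = (0.4802,0.8771)
P = B + -0.81·ex + 2.80·ey = (-0.5130,1.2067)

-0.51 1.21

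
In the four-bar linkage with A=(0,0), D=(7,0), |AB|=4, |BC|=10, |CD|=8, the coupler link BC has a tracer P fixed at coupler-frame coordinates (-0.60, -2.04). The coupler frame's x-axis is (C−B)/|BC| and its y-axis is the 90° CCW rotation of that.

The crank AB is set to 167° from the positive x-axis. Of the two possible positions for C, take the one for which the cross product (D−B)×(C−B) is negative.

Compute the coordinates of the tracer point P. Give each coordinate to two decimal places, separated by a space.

-5.84 0.03

A=(0,0), D=(7.00,0)
B = A + 4.00·(cos167°, sin167°) = (-3.8975, 0.8998)
|BD| = 10.9346
circle(B,10.00) ∩ circle(D,8.00): a=7.1134, h=7.0284
  candidates: C₊=(3.7702,7.3190) cross=76.853; C₋=(2.6135,-6.6902) cross=-76.853
  mode - wants cross < 0 → take C=(2.6135,-6.6902) (cross=-76.853)
ex = (C−B)/|BC| = (0.6511,-0.7590); ey = (0.7590,0.6511)
P = B + -0.60·ex + -2.04·ey = (-5.8365,0.0270)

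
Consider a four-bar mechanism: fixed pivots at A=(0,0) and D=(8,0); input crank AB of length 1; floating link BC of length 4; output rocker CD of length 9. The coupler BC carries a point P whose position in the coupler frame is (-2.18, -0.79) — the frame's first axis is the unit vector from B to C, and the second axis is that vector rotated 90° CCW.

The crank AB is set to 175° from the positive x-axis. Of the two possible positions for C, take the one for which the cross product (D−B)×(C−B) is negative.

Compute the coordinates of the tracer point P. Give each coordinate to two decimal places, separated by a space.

-2.23 2.05

A=(0,0), D=(8.00,0)
B = A + 1.00·(cos175°, sin175°) = (-0.9962, 0.0872)
|BD| = 8.9966
circle(B,4.00) ∩ circle(D,9.00): a=0.8858, h=3.9007
  candidates: C₊=(-0.0726,3.9791) cross=35.093; C₋=(-0.1482,-3.8219) cross=-35.093
  mode - wants cross < 0 → take C=(-0.1482,-3.8219) (cross=-35.093)
ex = (C−B)/|BC| = (0.2120,-0.9773); ey = (0.9773,0.2120)
P = B + -2.18·ex + -0.79·ey = (-2.2304,2.0501)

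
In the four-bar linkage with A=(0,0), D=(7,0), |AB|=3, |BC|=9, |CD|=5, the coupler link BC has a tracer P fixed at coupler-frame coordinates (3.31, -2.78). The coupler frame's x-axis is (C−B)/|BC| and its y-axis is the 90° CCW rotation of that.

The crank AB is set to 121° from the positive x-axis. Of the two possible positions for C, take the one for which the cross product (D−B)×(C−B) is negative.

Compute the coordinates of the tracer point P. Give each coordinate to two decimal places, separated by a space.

-1.48 -1.75

A=(0,0), D=(7.00,0)
B = A + 3.00·(cos121°, sin121°) = (-1.5451, 2.5715)
|BD| = 8.9237
circle(B,9.00) ∩ circle(D,5.00): a=7.5996, h=4.8215
  candidates: C₊=(7.1215,4.9985) cross=43.025; C₋=(4.3427,-4.2354) cross=-43.025
  mode - wants cross < 0 → take C=(4.3427,-4.2354) (cross=-43.025)
ex = (C−B)/|BC| = (0.6542,-0.7563); ey = (0.7563,0.6542)
P = B + 3.31·ex + -2.78·ey = (-1.4823,-1.7506)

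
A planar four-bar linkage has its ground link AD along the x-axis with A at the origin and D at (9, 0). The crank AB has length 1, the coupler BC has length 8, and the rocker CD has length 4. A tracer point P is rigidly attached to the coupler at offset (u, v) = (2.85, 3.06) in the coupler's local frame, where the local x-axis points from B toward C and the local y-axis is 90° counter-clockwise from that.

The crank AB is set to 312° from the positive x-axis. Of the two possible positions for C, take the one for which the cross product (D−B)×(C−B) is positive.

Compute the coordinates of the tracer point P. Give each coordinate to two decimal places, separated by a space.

1.37 3.38

A=(0,0), D=(9.00,0)
B = A + 1.00·(cos312°, sin312°) = (0.6691, -0.7431)
|BD| = 8.3639
circle(B,8.00) ∩ circle(D,4.00): a=7.0514, h=3.7785
  candidates: C₊=(7.3569,3.6470) cross=31.603; C₋=(8.0284,-3.8802) cross=-31.603
  mode + wants cross > 0 → take C=(7.3569,3.6470) (cross=31.603)
ex = (C−B)/|BC| = (0.8360,0.5488); ey = (-0.5488,0.8360)
P = B + 2.85·ex + 3.06·ey = (1.3724,3.3789)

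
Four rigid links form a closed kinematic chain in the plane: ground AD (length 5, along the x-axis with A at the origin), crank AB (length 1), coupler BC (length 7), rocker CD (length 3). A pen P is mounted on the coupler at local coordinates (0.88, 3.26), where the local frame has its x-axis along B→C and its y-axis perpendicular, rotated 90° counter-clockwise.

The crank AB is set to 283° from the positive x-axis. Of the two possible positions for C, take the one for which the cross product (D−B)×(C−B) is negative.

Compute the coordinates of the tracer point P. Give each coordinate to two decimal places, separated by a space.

A=(0,0), D=(5.00,0)
B = A + 1.00·(cos283°, sin283°) = (0.2250, -0.9744)
|BD| = 4.8734
circle(B,7.00) ∩ circle(D,3.00): a=6.5406, h=2.4941
  candidates: C₊=(6.1348,2.7771) cross=12.155; C₋=(7.1321,-2.1104) cross=-12.155
  mode - wants cross < 0 → take C=(7.1321,-2.1104) (cross=-12.155)
ex = (C−B)/|BC| = (0.9867,-0.1623); ey = (0.1623,0.9867)
P = B + 0.88·ex + 3.26·ey = (1.6224,2.0996)

1.62 2.10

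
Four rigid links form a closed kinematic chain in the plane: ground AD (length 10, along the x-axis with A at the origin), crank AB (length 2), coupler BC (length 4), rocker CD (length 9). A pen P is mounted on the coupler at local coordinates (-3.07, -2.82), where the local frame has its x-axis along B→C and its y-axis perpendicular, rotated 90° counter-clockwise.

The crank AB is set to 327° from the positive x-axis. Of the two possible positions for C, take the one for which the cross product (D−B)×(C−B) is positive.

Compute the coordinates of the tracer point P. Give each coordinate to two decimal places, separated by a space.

A=(0,0), D=(10.00,0)
B = A + 2.00·(cos327°, sin327°) = (1.6773, -1.0893)
|BD| = 8.3936
circle(B,4.00) ∩ circle(D,9.00): a=0.3248, h=3.9868
  candidates: C₊=(1.4821,2.9060) cross=33.464; C₋=(2.5168,-5.0002) cross=-33.464
  mode + wants cross > 0 → take C=(1.4821,2.9060) (cross=33.464)
ex = (C−B)/|BC| = (-0.0488,0.9988); ey = (-0.9988,-0.0488)
P = B + -3.07·ex + -2.82·ey = (4.6439,-4.0179)

4.64 -4.02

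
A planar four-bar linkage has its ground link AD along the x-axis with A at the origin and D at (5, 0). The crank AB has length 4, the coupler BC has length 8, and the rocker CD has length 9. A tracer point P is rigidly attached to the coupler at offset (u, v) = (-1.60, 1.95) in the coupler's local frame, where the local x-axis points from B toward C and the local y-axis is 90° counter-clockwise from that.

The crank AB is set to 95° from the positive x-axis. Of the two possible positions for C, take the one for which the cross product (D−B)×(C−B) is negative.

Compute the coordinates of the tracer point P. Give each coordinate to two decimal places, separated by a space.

A=(0,0), D=(5.00,0)
B = A + 4.00·(cos95°, sin95°) = (-0.3486, 3.9848)
|BD| = 6.6698
circle(B,8.00) ∩ circle(D,9.00): a=2.0605, h=7.7301
  candidates: C₊=(5.9220,8.9527) cross=51.558; C₋=(-3.3145,-3.4451) cross=-51.558
  mode - wants cross < 0 → take C=(-3.3145,-3.4451) (cross=-51.558)
ex = (C−B)/|BC| = (-0.3707,-0.9287); ey = (0.9287,-0.3707)
P = B + -1.60·ex + 1.95·ey = (2.0556,4.7478)

2.06 4.75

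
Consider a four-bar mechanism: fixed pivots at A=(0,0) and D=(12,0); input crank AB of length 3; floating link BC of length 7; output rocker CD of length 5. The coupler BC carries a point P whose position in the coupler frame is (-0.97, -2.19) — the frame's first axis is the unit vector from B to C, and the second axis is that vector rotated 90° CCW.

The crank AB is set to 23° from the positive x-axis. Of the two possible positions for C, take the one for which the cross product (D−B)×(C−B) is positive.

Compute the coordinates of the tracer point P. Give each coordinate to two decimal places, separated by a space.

2.79 -1.22

A=(0,0), D=(12.00,0)
B = A + 3.00·(cos23°, sin23°) = (2.7615, 1.1722)
|BD| = 9.3126
circle(B,7.00) ∩ circle(D,5.00): a=5.9449, h=3.6958
  candidates: C₊=(9.1243,4.0903) cross=34.417; C₋=(8.1939,-3.2425) cross=-34.417
  mode + wants cross > 0 → take C=(9.1243,4.0903) (cross=34.417)
ex = (C−B)/|BC| = (0.9090,0.4169); ey = (-0.4169,0.9090)
P = B + -0.97·ex + -2.19·ey = (2.7928,-1.2228)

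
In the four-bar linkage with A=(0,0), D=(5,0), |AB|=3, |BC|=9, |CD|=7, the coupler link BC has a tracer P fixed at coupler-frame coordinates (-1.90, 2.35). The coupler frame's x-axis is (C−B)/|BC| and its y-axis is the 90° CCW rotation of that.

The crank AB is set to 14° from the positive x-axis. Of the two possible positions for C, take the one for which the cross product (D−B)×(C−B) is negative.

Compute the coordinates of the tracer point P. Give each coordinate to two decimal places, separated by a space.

3.03 3.75

A=(0,0), D=(5.00,0)
B = A + 3.00·(cos14°, sin14°) = (2.9109, 0.7258)
|BD| = 2.2116
circle(B,9.00) ∩ circle(D,7.00): a=8.3404, h=3.3819
  candidates: C₊=(11.8992,1.1834) cross=7.479; C₋=(9.6796,-5.2059) cross=-7.479
  mode - wants cross < 0 → take C=(9.6796,-5.2059) (cross=-7.479)
ex = (C−B)/|BC| = (0.7521,-0.6591); ey = (0.6591,0.7521)
P = B + -1.90·ex + 2.35·ey = (3.0308,3.7454)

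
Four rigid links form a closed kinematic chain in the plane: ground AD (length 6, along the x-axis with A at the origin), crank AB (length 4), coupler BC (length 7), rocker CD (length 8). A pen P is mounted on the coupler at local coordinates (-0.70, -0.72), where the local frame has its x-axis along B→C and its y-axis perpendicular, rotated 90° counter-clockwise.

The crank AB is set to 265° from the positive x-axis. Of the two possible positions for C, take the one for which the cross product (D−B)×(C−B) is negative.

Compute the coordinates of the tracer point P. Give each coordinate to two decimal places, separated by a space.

A=(0,0), D=(6.00,0)
B = A + 4.00·(cos265°, sin265°) = (-0.3486, -3.9848)
|BD| = 7.4956
circle(B,7.00) ∩ circle(D,8.00): a=2.7472, h=6.4384
  candidates: C₊=(-1.4446,2.9289) cross=48.259; C₋=(5.4010,-7.9775) cross=-48.259
  mode - wants cross < 0 → take C=(5.4010,-7.9775) (cross=-48.259)
ex = (C−B)/|BC| = (0.8214,-0.5704); ey = (0.5704,0.8214)
P = B + -0.70·ex + -0.72·ey = (-1.3343,-4.1769)

-1.33 -4.18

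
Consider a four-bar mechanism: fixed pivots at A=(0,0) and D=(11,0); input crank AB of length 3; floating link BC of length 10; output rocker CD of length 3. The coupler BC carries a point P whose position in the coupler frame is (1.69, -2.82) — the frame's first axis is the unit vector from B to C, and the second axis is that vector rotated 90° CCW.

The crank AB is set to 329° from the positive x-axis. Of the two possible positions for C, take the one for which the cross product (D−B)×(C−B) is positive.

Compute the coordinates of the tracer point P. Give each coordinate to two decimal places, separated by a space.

5.35 -3.30

A=(0,0), D=(11.00,0)
B = A + 3.00·(cos329°, sin329°) = (2.5715, -1.5451)
|BD| = 8.5690
circle(B,10.00) ∩ circle(D,3.00): a=9.5943, h=2.8193
  candidates: C₊=(11.5002,2.9580) cross=24.159; C₋=(12.5170,-2.5882) cross=-24.159
  mode + wants cross > 0 → take C=(11.5002,2.9580) (cross=24.159)
ex = (C−B)/|BC| = (0.8929,0.4503); ey = (-0.4503,0.8929)
P = B + 1.69·ex + -2.82·ey = (5.3503,-3.3020)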